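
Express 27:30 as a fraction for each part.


Total parts = 27 + 30 = 57
First part: 27/57 = 9/19
Second part: 30/57 = 10/19
= 9/19 and 10/19

9/19 and 10/19


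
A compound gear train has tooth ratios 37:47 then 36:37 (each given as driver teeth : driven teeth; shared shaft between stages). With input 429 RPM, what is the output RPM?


Stage 1: RPM_B = RPM_A × t_A/t_B = 429 × 37/47 = 15873/47 ≈ 337.72
B and C share a shaft → RPM_C = RPM_B
Stage 2: RPM_D = RPM_C × t_C/t_D = RPM_A × (t_A×t_C)/(t_B×t_D)
Overall ratio = (37×36)/(47×37) = 1332/1739
RPM_D = 429 × 1332/1739 = 571428/1739
≈ 328.60 RPM

328.60 RPM


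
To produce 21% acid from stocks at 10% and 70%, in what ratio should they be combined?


Let x parts of 10% mix with y parts of 70%.
10x + 70y = 21(x + y)
10x + 70y = 21x + 21y
x(10 - 21) = y(21 - 70)
x/y = (70 - 21)/(21 - 10) = 49/11
Simplify: 49:11
= 49:11

49:11


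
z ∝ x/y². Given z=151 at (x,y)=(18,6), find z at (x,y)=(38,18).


z = k·x/y²
Solve for k using the known point: k = z·y²/x = 151×36/18 = 5436/18 = 302.0000
Now evaluate at x=38, y=18:
z = k × 38 / 324 = (5436 × 38) / (18 × 324) = 206568/5832
≈ 35.4198

35.4198


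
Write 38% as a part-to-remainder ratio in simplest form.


38% means 38 parts out of 100; remainder = 62
Part : remainder = 38:62
GCD = 2
= 19:31

19:31


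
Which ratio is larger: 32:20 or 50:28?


32/20 = 1.6000
50/28 = 1.7857
1.6000 < 1.7857, so 32:20 is less
= 50:28

50:28


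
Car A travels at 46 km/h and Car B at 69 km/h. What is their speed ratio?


Ratio = 46:69
GCD = 23
Simplified = 2:3
Time ratio (same distance) = 3:2
Speed ratio = 2:3

2:3


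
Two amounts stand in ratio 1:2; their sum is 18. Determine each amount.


Let A = 1k, B = 2k.
1k + 2k = 18
3k = 18 → k = 18/3 = 6
A = 1×6 = 6, B = 2×6 = 12
= A = 6, B = 12

A = 6, B = 12


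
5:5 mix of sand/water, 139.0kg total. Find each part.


Total parts = 5 + 5 = 10
sand: 139.0 × 5/10 = 69.5kg
water: 139.0 × 5/10 = 69.5kg
= 69.5kg and 69.5kg

69.5kg and 69.5kg


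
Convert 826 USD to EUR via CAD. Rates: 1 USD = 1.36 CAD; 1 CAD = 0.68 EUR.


Step 1: 826 USD × 1.36 = 1123.36 CAD
Step 2: 1123.36 CAD × 0.68 = 763.88 EUR
Implied rate USD→EUR = 1.36 × 0.68 = 0.9248
= 763.88 EUR

763.88 EUR


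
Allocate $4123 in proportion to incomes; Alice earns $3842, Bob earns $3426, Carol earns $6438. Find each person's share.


Total income = 3842 + 3426 + 6438 = $13706
Alice: $4123 × 3842/13706 = $1155.74
Bob: $4123 × 3426/13706 = $1030.60
Carol: $4123 × 6438/13706 = $1936.66
= Alice: $1155.74, Bob: $1030.60, Carol: $1936.66

Alice: $1155.74, Bob: $1030.60, Carol: $1936.66


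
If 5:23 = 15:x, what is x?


Cross multiply: 5 × x = 23 × 15
5x = 345
x = 345 / 5
= 69.00

69.00


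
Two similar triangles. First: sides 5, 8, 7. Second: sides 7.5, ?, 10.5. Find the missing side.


Scale factor = 7.5/5 = 1.5
Missing side = 8 × 1.5
= 12.0

12.0


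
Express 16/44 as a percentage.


Percentage = (part / whole) × 100
= (16 / 44) × 100
≈ 36.36%

36.36%


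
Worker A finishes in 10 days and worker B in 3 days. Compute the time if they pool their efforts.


Rate of A = 1/10 per day
Rate of B = 1/3 per day
Combined rate = 1/10 + 1/3 = 13/30 ≈ 0.4333 per day
Days = 1 / combined rate = 30/13
≈ 2.31 days

2.31 days


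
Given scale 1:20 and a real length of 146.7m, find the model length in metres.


Model size = real / scale
= 146.7 / 20
= 7.3350 m

7.3350 m


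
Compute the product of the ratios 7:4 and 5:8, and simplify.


Compound ratio = (7×5) : (4×8)
= 35:32
GCD = 1
= 35:32

35:32


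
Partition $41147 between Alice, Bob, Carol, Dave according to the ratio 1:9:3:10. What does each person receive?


Total parts = 1 + 9 + 3 + 10 = 23
Alice: 41147 × 1/23 = 1789.00
Bob: 41147 × 9/23 = 16101.00
Carol: 41147 × 3/23 = 5367.00
Dave: 41147 × 10/23 = 17890.00
= Alice: $1789.00, Bob: $16101.00, Carol: $5367.00, Dave: $17890.00

Alice: $1789.00, Bob: $16101.00, Carol: $5367.00, Dave: $17890.00


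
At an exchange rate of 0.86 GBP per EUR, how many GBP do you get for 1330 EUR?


Amount × rate = 1330 × 0.86
= 1143.80 GBP

1143.80 GBP


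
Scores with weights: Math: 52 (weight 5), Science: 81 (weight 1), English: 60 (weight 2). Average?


Numerator = 52×5 + 81×1 + 60×2
= 260 + 81 + 120
= 461
Total weight = 8
Weighted avg = 461/8
= 57.63

57.63


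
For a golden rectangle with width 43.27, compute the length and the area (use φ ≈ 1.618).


φ = (1 + √5) / 2 ≈ 1.618
Length = width × φ = 43.27 × 1.618 = 70.01086
≈ 70.01
Area = width × length = 43.27 × 70.01086 = 3029.3699122 ≈ 3029.37
= Length: 70.01, Area: 3029.37

Length: 70.01, Area: 3029.37


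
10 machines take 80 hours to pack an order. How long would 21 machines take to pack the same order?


Inverse proportion: x × y = constant
k = 10 × 80 = 800
y₂ = k / 21 = 800 / 21
= 38.10

38.10


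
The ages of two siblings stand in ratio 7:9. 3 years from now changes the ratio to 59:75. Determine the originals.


Let A = 7k, B = 9k.
(7k + 3) / (9k + 3) = 59/75
Cross-multiply: 75(7k + 3) = 59(9k + 3)
525k + 225 = 531k + 177
525k - 531k = 177 - 225
-6k = -48
k = -48/-6 = 8
A = 7×8 = 56, B = 9×8 = 72
= A = 56, B = 72

A = 56, B = 72


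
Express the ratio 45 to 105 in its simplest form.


GCD(45, 105) = 15
45/15 : 105/15
= 3:7

3:7


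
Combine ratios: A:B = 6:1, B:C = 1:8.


Match B: multiply A:B by 1 → 6:1
Multiply B:C by 1 → 1:8
Combined: 6:1:8
GCD = 1
= 6:1:8

6:1:8


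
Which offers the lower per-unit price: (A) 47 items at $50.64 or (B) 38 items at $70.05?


Deal A: $50.64/47 = $1.0774/unit
Deal B: $70.05/38 = $1.8434/unit
A is cheaper per unit
= Deal A

Deal A


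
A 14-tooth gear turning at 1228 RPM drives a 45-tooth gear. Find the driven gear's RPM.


Gear ratio = 14:45 = 14:45
RPM_B = RPM_A × (teeth_A / teeth_B)
= 1228 × (14/45)
= 382.0 RPM

382.0 RPM


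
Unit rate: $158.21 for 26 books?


Unit rate = total / quantity
= 158.21 / 26
= $6.09 per unit

$6.09 per unit


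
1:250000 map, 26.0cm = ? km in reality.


Real distance = map distance × scale
= 26.0cm × 250000
= 6500000 cm = 65000.0 m
= 65.000 km

65.000 km


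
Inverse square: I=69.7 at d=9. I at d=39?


I₁d₁² = I₂d₂²
I₂ = I₁ × (d₁/d₂)²
= 69.7 × (9/39)²
= 69.7 × 81/1521
= 5645.7/1521
≈ 3.7118

3.7118


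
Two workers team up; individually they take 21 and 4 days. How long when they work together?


Rate of A = 1/21 per day
Rate of B = 1/4 per day
Combined rate = 1/21 + 1/4 = 25/84 ≈ 0.2976 per day
Days = 1 / combined rate = 84/25
= 3.36 days

3.36 days


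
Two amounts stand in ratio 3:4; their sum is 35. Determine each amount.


Let A = 3k, B = 4k.
3k + 4k = 35
7k = 35 → k = 35/7 = 5
A = 3×5 = 15, B = 4×5 = 20
= A = 15, B = 20

A = 15, B = 20


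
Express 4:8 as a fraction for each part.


Total parts = 4 + 8 = 12
First part: 4/12 = 1/3
Second part: 8/12 = 2/3
= 1/3 and 2/3

1/3 and 2/3


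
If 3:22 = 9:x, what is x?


Cross multiply: 3 × x = 22 × 9
3x = 198
x = 198 / 3
= 66.00

66.00


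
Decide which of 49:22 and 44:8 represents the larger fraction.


49/22 = 2.2273
44/8 = 5.5000
2.2273 < 5.5000, so 49:22 is less
= 44:8

44:8


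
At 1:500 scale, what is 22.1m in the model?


Model size = real / scale
= 22.1 / 500
= 0.0442 m

0.0442 m


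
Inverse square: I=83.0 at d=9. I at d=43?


I₁d₁² = I₂d₂²
I₂ = I₁ × (d₁/d₂)²
= 83.0 × (9/43)²
= 83.0 × 81/1849
= 6723/1849
≈ 3.6360

3.6360


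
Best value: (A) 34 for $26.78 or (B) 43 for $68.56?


Deal A: $26.78/34 = $0.7876/unit
Deal B: $68.56/43 = $1.5944/unit
A is cheaper per unit
= Deal A

Deal A


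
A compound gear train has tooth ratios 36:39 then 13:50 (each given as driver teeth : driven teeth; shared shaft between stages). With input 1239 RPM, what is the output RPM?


Stage 1: RPM_B = RPM_A × t_A/t_B = 1239 × 36/39 = 44604/39 ≈ 1143.69
B and C share a shaft → RPM_C = RPM_B
Stage 2: RPM_D = RPM_C × t_C/t_D = RPM_A × (t_A×t_C)/(t_B×t_D)
Overall ratio = (36×13)/(39×50) = 468/1950
RPM_D = 1239 × 468/1950 = 579852/1950
= 297.36 RPM

297.36 RPM


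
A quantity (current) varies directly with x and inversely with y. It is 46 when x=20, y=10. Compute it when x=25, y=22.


z = k·x/y
Solve for k using the known point: k = z·y/x = 46×10/20 = 460/20 = 23.0000
Now evaluate at x=25, y=22:
z = k × 25 / 22 = (460 × 25) / (20 × 22) = 11500/440
≈ 26.1364

26.1364


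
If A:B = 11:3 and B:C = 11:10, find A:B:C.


Match B: multiply A:B by 11 → 121:33
Multiply B:C by 3 → 33:30
Combined: 121:33:30
GCD = 1
= 121:33:30

121:33:30


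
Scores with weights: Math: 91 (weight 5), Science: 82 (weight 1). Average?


Numerator = 91×5 + 82×1
= 455 + 82
= 537
Total weight = 6
Weighted avg = 537/6
= 89.50

89.50


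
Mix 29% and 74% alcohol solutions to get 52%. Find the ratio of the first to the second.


Let x parts of 29% mix with y parts of 74%.
29x + 74y = 52(x + y)
29x + 74y = 52x + 52y
x(29 - 52) = y(52 - 74)
x/y = (74 - 52)/(52 - 29) = 22/23
Simplify: 22:23
= 22:23

22:23


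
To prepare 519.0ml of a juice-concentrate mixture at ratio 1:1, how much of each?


Total parts = 1 + 1 = 2
juice: 519.0 × 1/2 = 259.5ml
concentrate: 519.0 × 1/2 = 259.5ml
= 259.5ml and 259.5ml

259.5ml and 259.5ml


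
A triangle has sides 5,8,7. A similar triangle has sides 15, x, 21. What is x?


Scale factor = 15/5 = 3
Missing side = 8 × 3
= 24.0

24.0


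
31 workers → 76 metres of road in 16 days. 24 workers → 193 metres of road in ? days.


Days ∝ work / workers, so d₂ = d₁ × (m₁/m₂) × (w₂/w₁)
Workers factor (inverse): 31/24 ≈ 1.2917
Work factor (direct): 193/76 ≈ 2.5395
d₂ = 16 × 31/24 × 193/76 = (16 × 31 × 193) / (24 × 76) = 95728/1824
≈ 52.48 days

52.48 days


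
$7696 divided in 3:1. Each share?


Total parts = 3 + 1 = 4
Part 1: 7696 × 3/4 = 5772.00
Part 2: 7696 × 1/4 = 1924.00
= Part 1: $5772.00, Part 2: $1924.00

Part 1: $5772.00, Part 2: $1924.00


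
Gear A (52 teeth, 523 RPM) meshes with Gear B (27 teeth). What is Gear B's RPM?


Gear ratio = 52:27 = 52:27
RPM_B = RPM_A × (teeth_A / teeth_B)
= 523 × (52/27)
= 1007.3 RPM

1007.3 RPM


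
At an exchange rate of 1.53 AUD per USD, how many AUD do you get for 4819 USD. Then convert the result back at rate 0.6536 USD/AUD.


Amount × rate = 4819 × 1.53 = 7373.07 AUD
Round-trip: 7373.07 × 0.6536 = 4819.04 USD
= 7373.07 AUD, then 4819.04 USD

7373.07 AUD, then 4819.04 USD


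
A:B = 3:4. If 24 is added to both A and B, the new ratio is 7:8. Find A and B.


Let A = 3k, B = 4k.
(3k + 24) / (4k + 24) = 7/8
Cross-multiply: 8(3k + 24) = 7(4k + 24)
24k + 192 = 28k + 168
24k - 28k = 168 - 192
-4k = -24
k = -24/-4 = 6
A = 3×6 = 18, B = 4×6 = 24
= A = 18, B = 24

A = 18, B = 24


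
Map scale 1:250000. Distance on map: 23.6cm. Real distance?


Real distance = map distance × scale
= 23.6cm × 250000
= 5900000 cm = 59000.0 m
= 59.000 km

59.000 km


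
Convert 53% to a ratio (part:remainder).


53% means 53 parts out of 100; remainder = 47
Part : remainder = 53:47
GCD = 1
= 53:47

53:47


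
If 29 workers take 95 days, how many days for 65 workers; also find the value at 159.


Inverse proportion: x × y = constant
k = 29 × 95 = 2755
At x=65: k/65 = 42.38
At x=159: k/159 = 17.33
= 42.38 and 17.33

42.38 and 17.33


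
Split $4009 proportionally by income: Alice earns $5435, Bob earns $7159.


Total income = 5435 + 7159 = $12594
Alice: $4009 × 5435/12594 = $1730.10
Bob: $4009 × 7159/12594 = $2278.90
= Alice: $1730.10, Bob: $2278.90

Alice: $1730.10, Bob: $2278.90


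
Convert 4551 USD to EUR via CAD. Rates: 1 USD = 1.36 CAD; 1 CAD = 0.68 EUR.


Step 1: 4551 USD × 1.36 = 6189.36 CAD
Step 2: 6189.36 CAD × 0.68 = 4208.76 EUR
Implied rate USD→EUR = 1.36 × 0.68 = 0.9248
= 4208.76 EUR

4208.76 EUR


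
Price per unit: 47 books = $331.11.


Unit rate = total / quantity
= 331.11 / 47
= $7.04 per unit

$7.04 per unit


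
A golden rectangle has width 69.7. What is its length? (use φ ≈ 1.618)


φ = (1 + √5) / 2 ≈ 1.618
Length = width × φ = 69.7 × 1.618 = 112.7746
≈ 112.77

112.77


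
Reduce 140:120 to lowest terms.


GCD(140, 120) = 20
140/20 : 120/20
= 7:6

7:6


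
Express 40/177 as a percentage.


Percentage = (part / whole) × 100
= (40 / 177) × 100
≈ 22.60%

22.60%


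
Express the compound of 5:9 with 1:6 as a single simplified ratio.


Compound ratio = (5×1) : (9×6)
= 5:54
GCD = 1
= 5:54

5:54


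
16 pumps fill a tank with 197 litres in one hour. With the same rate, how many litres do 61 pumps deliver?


Direct proportion: y/x = constant
k = 197/16 = 12.3125
y₂ = k × 61 = 197 × 61 / 16 = 12017/16
≈ 751.06

751.06


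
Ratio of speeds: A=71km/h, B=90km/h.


Ratio = 71:90
GCD = 1
Simplified = 71:90
Time ratio (same distance) = 90:71
Speed ratio = 71:90

71:90


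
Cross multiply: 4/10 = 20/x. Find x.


Cross multiply: 4 × x = 10 × 20
4x = 200
x = 200 / 4
= 50.00

50.00


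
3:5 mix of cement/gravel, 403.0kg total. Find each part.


Total parts = 3 + 5 = 8
cement: 403.0 × 3/8 = 151.1kg
gravel: 403.0 × 5/8 = 251.9kg
= 151.1kg and 251.9kg

151.1kg and 251.9kg


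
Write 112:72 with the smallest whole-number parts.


GCD(112, 72) = 8
112/8 : 72/8
= 14:9

14:9


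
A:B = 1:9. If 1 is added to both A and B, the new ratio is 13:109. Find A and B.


Let A = 1k, B = 9k.
(1k + 1) / (9k + 1) = 13/109
Cross-multiply: 109(1k + 1) = 13(9k + 1)
109k + 109 = 117k + 13
109k - 117k = 13 - 109
-8k = -96
k = -96/-8 = 12
A = 1×12 = 12, B = 9×12 = 108
= A = 12, B = 108

A = 12, B = 108


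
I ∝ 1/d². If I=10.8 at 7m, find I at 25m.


I₁d₁² = I₂d₂²
I₂ = I₁ × (d₁/d₂)²
= 10.8 × (7/25)²
= 10.8 × 49/625
= 529.2/625
≈ 0.8467

0.8467


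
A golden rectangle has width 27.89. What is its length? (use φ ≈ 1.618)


φ = (1 + √5) / 2 ≈ 1.618
Length = width × φ = 27.89 × 1.618 = 45.12602
≈ 45.13

45.13


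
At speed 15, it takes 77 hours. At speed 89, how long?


Inverse proportion: x × y = constant
k = 15 × 77 = 1155
y₂ = k / 89 = 1155 / 89
= 12.98

12.98


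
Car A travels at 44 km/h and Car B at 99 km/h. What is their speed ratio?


Ratio = 44:99
GCD = 11
Simplified = 4:9
Time ratio (same distance) = 9:4
Speed ratio = 4:9

4:9


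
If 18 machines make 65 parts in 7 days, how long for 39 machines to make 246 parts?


Days ∝ work / workers, so d₂ = d₁ × (m₁/m₂) × (w₂/w₁)
Workers factor (inverse): 18/39 ≈ 0.4615
Work factor (direct): 246/65 ≈ 3.7846
d₂ = 7 × 18/39 × 246/65 = (7 × 18 × 246) / (39 × 65) = 30996/2535
≈ 12.23 days

12.23 days


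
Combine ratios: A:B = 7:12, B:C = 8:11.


Match B: multiply A:B by 8 → 56:96
Multiply B:C by 12 → 96:132
Combined: 56:96:132
GCD = 4
= 14:24:33

14:24:33


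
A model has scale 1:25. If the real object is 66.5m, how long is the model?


Model size = real / scale
= 66.5 / 25
= 2.6600 m

2.6600 m


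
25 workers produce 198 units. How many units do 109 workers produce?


Direct proportion: y/x = constant
k = 198/25 = 7.9200
y₂ = k × 109 = 198 × 109 / 25 = 21582/25
= 863.28

863.28


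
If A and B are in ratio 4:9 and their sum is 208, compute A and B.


Let A = 4k, B = 9k.
4k + 9k = 208
13k = 208 → k = 208/13 = 16
A = 4×16 = 64, B = 9×16 = 144
= A = 64, B = 144

A = 64, B = 144


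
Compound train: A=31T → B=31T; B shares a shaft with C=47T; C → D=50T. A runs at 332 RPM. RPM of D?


Stage 1: RPM_B = RPM_A × t_A/t_B = 332 × 31/31 = 10292/31 = 332.00
B and C share a shaft → RPM_C = RPM_B
Stage 2: RPM_D = RPM_C × t_C/t_D = RPM_A × (t_A×t_C)/(t_B×t_D)
Overall ratio = (31×47)/(31×50) = 1457/1550
RPM_D = 332 × 1457/1550 = 483724/1550
= 312.08 RPM

312.08 RPM


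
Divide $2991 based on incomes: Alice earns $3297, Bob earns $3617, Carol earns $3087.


Total income = 3297 + 3617 + 3087 = $10001
Alice: $2991 × 3297/10001 = $986.03
Bob: $2991 × 3617/10001 = $1081.74
Carol: $2991 × 3087/10001 = $923.23
= Alice: $986.03, Bob: $1081.74, Carol: $923.23

Alice: $986.03, Bob: $1081.74, Carol: $923.23


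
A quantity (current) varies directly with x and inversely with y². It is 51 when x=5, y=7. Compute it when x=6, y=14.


z = k·x/y²
Solve for k using the known point: k = z·y²/x = 51×49/5 = 2499/5 = 499.8000
Now evaluate at x=6, y=14:
z = k × 6 / 196 = (2499 × 6) / (5 × 196) = 14994/980
= 15.3000

15.3000


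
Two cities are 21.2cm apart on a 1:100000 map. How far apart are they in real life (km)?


Real distance = map distance × scale
= 21.2cm × 100000
= 2120000 cm = 21200.0 m
= 21.200 km

21.200 km


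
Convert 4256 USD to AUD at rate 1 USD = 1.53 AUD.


Amount × rate = 4256 × 1.53
= 6511.68 AUD

6511.68 AUD


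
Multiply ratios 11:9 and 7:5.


Compound ratio = (11×7) : (9×5)
= 77:45
GCD = 1
= 77:45

77:45


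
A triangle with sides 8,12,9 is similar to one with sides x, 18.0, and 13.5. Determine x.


Scale factor = 18.0/12 = 1.5
Missing side = 8 × 1.5
= 12.0

12.0


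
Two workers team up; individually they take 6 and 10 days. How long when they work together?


Rate of A = 1/6 per day
Rate of B = 1/10 per day
Combined rate = 1/6 + 1/10 = 16/60 ≈ 0.2667 per day
Days = 1 / combined rate = 60/16
= 3.75 days

3.75 days


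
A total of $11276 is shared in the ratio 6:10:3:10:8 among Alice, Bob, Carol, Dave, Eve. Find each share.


Total parts = 6 + 10 + 3 + 10 + 8 = 37
Alice: 11276 × 6/37 = 1828.54
Bob: 11276 × 10/37 = 3047.57
Carol: 11276 × 3/37 = 914.27
Dave: 11276 × 10/37 = 3047.57
Eve: 11276 × 8/37 = 2438.05
= Alice: $1828.54, Bob: $3047.57, Carol: $914.27, Dave: $3047.57, Eve: $2438.05

Alice: $1828.54, Bob: $3047.57, Carol: $914.27, Dave: $3047.57, Eve: $2438.05


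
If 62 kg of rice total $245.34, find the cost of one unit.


Unit rate = total / quantity
= 245.34 / 62
= $3.96 per unit

$3.96 per unit


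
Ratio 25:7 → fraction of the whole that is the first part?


Total parts = 25 + 7 = 32
First part: 25/32 = 25/32
= 25/32

25/32


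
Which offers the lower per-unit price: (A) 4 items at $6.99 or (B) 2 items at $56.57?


Deal A: $6.99/4 = $1.7475/unit
Deal B: $56.57/2 = $28.2850/unit
A is cheaper per unit
= Deal A

Deal A


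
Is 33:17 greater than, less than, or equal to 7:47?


33/17 = 1.9412
7/47 = 0.1489
1.9412 > 0.1489, so 33:17 is greater
= greater than

greater than


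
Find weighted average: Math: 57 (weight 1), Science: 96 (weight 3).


Numerator = 57×1 + 96×3
= 57 + 288
= 345
Total weight = 4
Weighted avg = 345/4
= 86.25

86.25


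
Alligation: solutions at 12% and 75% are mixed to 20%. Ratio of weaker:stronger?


Let x parts of 12% mix with y parts of 75%.
12x + 75y = 20(x + y)
12x + 75y = 20x + 20y
x(12 - 20) = y(20 - 75)
x/y = (75 - 20)/(20 - 12) = 55/8
Simplify: 55:8
= 55:8

55:8


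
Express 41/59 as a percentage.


Percentage = (part / whole) × 100
= (41 / 59) × 100
≈ 69.49%

69.49%


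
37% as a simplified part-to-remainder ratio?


37% means 37 parts out of 100; remainder = 63
Part : remainder = 37:63
GCD = 1
= 37:63

37:63


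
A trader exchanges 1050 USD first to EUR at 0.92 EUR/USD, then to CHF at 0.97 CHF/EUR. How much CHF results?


Step 1: 1050 USD × 0.92 = 966.00 EUR
Step 2: 966.00 EUR × 0.97 = 937.02 CHF
Implied rate USD→CHF = 0.92 × 0.97 = 0.8924
= 937.02 CHF

937.02 CHF


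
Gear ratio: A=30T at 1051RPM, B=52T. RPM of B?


Gear ratio = 30:52 = 15:26
RPM_B = RPM_A × (teeth_A / teeth_B)
= 1051 × (30/52)
= 606.3 RPM

606.3 RPM


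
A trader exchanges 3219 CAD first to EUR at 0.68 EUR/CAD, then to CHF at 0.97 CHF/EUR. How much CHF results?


Step 1: 3219 CAD × 0.68 = 2188.92 EUR
Step 2: 2188.92 EUR × 0.97 = 2123.25 CHF
Implied rate CAD→CHF = 0.68 × 0.97 = 0.6596
= 2123.25 CHF

2123.25 CHF


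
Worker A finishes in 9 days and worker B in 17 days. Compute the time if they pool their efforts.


Rate of A = 1/9 per day
Rate of B = 1/17 per day
Combined rate = 1/9 + 1/17 = 26/153 ≈ 0.1699 per day
Days = 1 / combined rate = 153/26
≈ 5.88 days

5.88 days


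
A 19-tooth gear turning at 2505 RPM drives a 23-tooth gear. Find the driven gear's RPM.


Gear ratio = 19:23 = 19:23
RPM_B = RPM_A × (teeth_A / teeth_B)
= 2505 × (19/23)
= 2069.3 RPM

2069.3 RPM


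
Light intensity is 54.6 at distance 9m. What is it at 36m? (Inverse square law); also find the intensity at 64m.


I₁d₁² = I₂d₂²
I at 36m = 54.6 × (9/36)² = 54.6 × 81/1296 = 4422.6/1296 = 3.4125
I at 64m = 54.6 × (9/64)² = 54.6 × 81/4096 = 4422.6/4096 ≈ 1.0797
= 3.4125 and 1.0797

3.4125 and 1.0797


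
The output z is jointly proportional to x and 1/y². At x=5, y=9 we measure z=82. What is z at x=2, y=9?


z = k·x/y²
Solve for k using the known point: k = z·y²/x = 82×81/5 = 6642/5 = 1328.4000
Now evaluate at x=2, y=9:
z = k × 2 / 81 = (6642 × 2) / (5 × 81) = 13284/405
= 32.8000

32.8000


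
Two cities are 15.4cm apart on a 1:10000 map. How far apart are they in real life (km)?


Real distance = map distance × scale
= 15.4cm × 10000
= 154000 cm = 1540.0 m
= 1.540 km

1.540 km


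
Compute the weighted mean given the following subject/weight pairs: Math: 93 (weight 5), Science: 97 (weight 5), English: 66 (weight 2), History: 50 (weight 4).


Numerator = 93×5 + 97×5 + 66×2 + 50×4
= 465 + 485 + 132 + 200
= 1282
Total weight = 16
Weighted avg = 1282/16
= 80.13

80.13


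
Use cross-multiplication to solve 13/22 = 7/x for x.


Cross multiply: 13 × x = 22 × 7
13x = 154
x = 154 / 13
= 11.85

11.85


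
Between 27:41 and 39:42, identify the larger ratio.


27/41 = 0.6585
39/42 = 0.9286
0.6585 < 0.9286, so 27:41 is less
= 39:42

39:42


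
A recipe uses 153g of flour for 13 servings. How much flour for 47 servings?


Direct proportion: y/x = constant
k = 153/13 ≈ 11.7692
y₂ = k × 47 = 153 × 47 / 13 = 7191/13
≈ 553.15

553.15


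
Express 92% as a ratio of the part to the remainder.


92% means 92 parts out of 100; remainder = 8
Part : remainder = 92:8
GCD = 4
= 23:2

23:2


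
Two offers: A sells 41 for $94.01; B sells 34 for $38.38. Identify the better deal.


Deal A: $94.01/41 = $2.2929/unit
Deal B: $38.38/34 = $1.1288/unit
B is cheaper per unit
= Deal B

Deal B


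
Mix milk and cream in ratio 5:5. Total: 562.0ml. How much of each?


Total parts = 5 + 5 = 10
milk: 562.0 × 5/10 = 281.0ml
cream: 562.0 × 5/10 = 281.0ml
= 281.0ml and 281.0ml

281.0ml and 281.0ml


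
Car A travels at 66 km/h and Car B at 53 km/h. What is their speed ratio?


Ratio = 66:53
GCD = 1
Simplified = 66:53
Time ratio (same distance) = 53:66
Speed ratio = 66:53

66:53


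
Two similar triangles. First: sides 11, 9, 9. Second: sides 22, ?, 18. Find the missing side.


Scale factor = 22/11 = 2
Missing side = 9 × 2
= 18.0

18.0


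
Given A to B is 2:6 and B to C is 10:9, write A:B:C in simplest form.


Match B: multiply A:B by 10 → 20:60
Multiply B:C by 6 → 60:54
Combined: 20:60:54
GCD = 2
= 10:30:27

10:30:27


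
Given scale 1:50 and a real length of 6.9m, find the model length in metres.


Model size = real / scale
= 6.9 / 50
= 0.1380 m

0.1380 m


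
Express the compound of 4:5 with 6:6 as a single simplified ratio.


Compound ratio = (4×6) : (5×6)
= 24:30
GCD = 6
= 4:5

4:5


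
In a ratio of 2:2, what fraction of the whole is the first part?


Total parts = 2 + 2 = 4
First part: 2/4 = 1/2
= 1/2

1/2


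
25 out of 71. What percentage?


Percentage = (part / whole) × 100
= (25 / 71) × 100
≈ 35.21%

35.21%


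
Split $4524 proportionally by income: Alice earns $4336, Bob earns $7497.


Total income = 4336 + 7497 = $11833
Alice: $4524 × 4336/11833 = $1657.74
Bob: $4524 × 7497/11833 = $2866.26
= Alice: $1657.74, Bob: $2866.26

Alice: $1657.74, Bob: $2866.26


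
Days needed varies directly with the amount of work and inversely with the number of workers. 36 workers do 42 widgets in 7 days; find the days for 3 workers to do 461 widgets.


Days ∝ work / workers, so d₂ = d₁ × (m₁/m₂) × (w₂/w₁)
Workers factor (inverse): 36/3 = 12.0000
Work factor (direct): 461/42 ≈ 10.9762
d₂ = 7 × 36/3 × 461/42 = (7 × 36 × 461) / (3 × 42) = 116172/126
= 922.00 days

922.00 days


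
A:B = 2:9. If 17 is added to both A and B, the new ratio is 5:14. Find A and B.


Let A = 2k, B = 9k.
(2k + 17) / (9k + 17) = 5/14
Cross-multiply: 14(2k + 17) = 5(9k + 17)
28k + 238 = 45k + 85
28k - 45k = 85 - 238
-17k = -153
k = -153/-17 = 9
A = 2×9 = 18, B = 9×9 = 81
= A = 18, B = 81

A = 18, B = 81


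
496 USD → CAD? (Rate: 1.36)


Amount × rate = 496 × 1.36
= 674.56 CAD

674.56 CAD


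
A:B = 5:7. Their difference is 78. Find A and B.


Let A = 5k, B = 7k.
7k - 5k = 78
2k = 78 → k = 78/2 = 39
A = 5×39 = 195, B = 7×39 = 273
= A = 195, B = 273

A = 195, B = 273


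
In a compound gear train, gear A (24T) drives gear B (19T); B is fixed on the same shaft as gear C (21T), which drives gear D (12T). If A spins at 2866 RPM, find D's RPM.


Stage 1: RPM_B = RPM_A × t_A/t_B = 2866 × 24/19 = 68784/19 ≈ 3620.21
B and C share a shaft → RPM_C = RPM_B
Stage 2: RPM_D = RPM_C × t_C/t_D = RPM_A × (t_A×t_C)/(t_B×t_D)
Overall ratio = (24×21)/(19×12) = 504/228
RPM_D = 2866 × 504/228 = 1444464/228
≈ 6335.37 RPM

6335.37 RPM


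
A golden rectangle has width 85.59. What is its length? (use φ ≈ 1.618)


φ = (1 + √5) / 2 ≈ 1.618
Length = width × φ = 85.59 × 1.618 = 138.48462
≈ 138.48

138.48


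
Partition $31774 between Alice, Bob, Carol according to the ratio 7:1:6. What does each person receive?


Total parts = 7 + 1 + 6 = 14
Alice: 31774 × 7/14 = 15887.00
Bob: 31774 × 1/14 = 2269.57
Carol: 31774 × 6/14 = 13617.43
= Alice: $15887.00, Bob: $2269.57, Carol: $13617.43

Alice: $15887.00, Bob: $2269.57, Carol: $13617.43


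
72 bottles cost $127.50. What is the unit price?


Unit rate = total / quantity
= 127.50 / 72
= $1.77 per unit

$1.77 per unit


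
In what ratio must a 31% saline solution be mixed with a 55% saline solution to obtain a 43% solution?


Let x parts of 31% mix with y parts of 55%.
31x + 55y = 43(x + y)
31x + 55y = 43x + 43y
x(31 - 43) = y(43 - 55)
x/y = (55 - 43)/(43 - 31) = 12/12
Simplify: 1:1
= 1:1

1:1


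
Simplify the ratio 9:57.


GCD(9, 57) = 3
9/3 : 57/3
= 3:19

3:19


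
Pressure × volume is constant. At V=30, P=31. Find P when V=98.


Inverse proportion: x × y = constant
k = 30 × 31 = 930
y₂ = k / 98 = 930 / 98
= 9.49

9.49


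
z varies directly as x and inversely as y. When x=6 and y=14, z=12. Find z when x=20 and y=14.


z = k·x/y
Solve for k using the known point: k = z·y/x = 12×14/6 = 168/6 = 28.0000
Now evaluate at x=20, y=14:
z = k × 20 / 14 = (168 × 20) / (6 × 14) = 3360/84
= 40.0000

40.0000


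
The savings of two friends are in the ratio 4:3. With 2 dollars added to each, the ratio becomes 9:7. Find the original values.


Let A = 4k, B = 3k.
(4k + 2) / (3k + 2) = 9/7
Cross-multiply: 7(4k + 2) = 9(3k + 2)
28k + 14 = 27k + 18
28k - 27k = 18 - 14
1k = 4
k = 4/1 = 4
A = 4×4 = 16, B = 3×4 = 12
= A = 16, B = 12

A = 16, B = 12


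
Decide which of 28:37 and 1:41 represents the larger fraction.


28/37 = 0.7568
1/41 = 0.0244
0.7568 > 0.0244, so 28:37 is greater
= 28:37

28:37


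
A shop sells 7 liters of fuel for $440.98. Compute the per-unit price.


Unit rate = total / quantity
= 440.98 / 7
= $63.00 per unit

$63.00 per unit


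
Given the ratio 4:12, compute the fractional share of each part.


Total parts = 4 + 12 = 16
First part: 4/16 = 1/4
Second part: 12/16 = 3/4
= 1/4 and 3/4

1/4 and 3/4


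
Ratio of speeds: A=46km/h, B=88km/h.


Ratio = 46:88
GCD = 2
Simplified = 23:44
Time ratio (same distance) = 44:23
Speed ratio = 23:44

23:44


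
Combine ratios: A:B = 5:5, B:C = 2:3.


Match B: multiply A:B by 2 → 10:10
Multiply B:C by 5 → 10:15
Combined: 10:10:15
GCD = 5
= 2:2:3

2:2:3


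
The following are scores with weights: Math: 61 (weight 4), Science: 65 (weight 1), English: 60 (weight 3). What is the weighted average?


Numerator = 61×4 + 65×1 + 60×3
= 244 + 65 + 180
= 489
Total weight = 8
Weighted avg = 489/8
= 61.13

61.13


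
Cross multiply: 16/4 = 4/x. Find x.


Cross multiply: 16 × x = 4 × 4
16x = 16
x = 16 / 16
= 1.00

1.00


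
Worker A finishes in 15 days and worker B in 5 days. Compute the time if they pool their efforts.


Rate of A = 1/15 per day
Rate of B = 1/5 per day
Combined rate = 1/15 + 1/5 = 20/75 ≈ 0.2667 per day
Days = 1 / combined rate = 75/20
= 3.75 days

3.75 days


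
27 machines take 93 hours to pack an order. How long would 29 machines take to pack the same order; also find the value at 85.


Inverse proportion: x × y = constant
k = 27 × 93 = 2511
At x=29: k/29 = 86.59
At x=85: k/85 = 29.54
= 86.59 and 29.54

86.59 and 29.54


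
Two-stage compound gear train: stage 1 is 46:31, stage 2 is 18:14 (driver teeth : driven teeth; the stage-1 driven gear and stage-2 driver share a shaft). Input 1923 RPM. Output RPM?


Stage 1: RPM_B = RPM_A × t_A/t_B = 1923 × 46/31 = 88458/31 ≈ 2853.48
B and C share a shaft → RPM_C = RPM_B
Stage 2: RPM_D = RPM_C × t_C/t_D = RPM_A × (t_A×t_C)/(t_B×t_D)
Overall ratio = (46×18)/(31×14) = 828/434
RPM_D = 1923 × 828/434 = 1592244/434
≈ 3668.76 RPM

3668.76 RPM


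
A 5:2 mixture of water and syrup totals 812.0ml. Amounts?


Total parts = 5 + 2 = 7
water: 812.0 × 5/7 = 580.0ml
syrup: 812.0 × 2/7 = 232.0ml
= 580.0ml and 232.0ml

580.0ml and 232.0ml


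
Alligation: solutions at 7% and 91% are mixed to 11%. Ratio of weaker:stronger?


Let x parts of 7% mix with y parts of 91%.
7x + 91y = 11(x + y)
7x + 91y = 11x + 11y
x(7 - 11) = y(11 - 91)
x/y = (91 - 11)/(11 - 7) = 80/4
Simplify: 20:1
= 20:1

20:1


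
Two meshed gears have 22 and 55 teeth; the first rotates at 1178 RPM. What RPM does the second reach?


Gear ratio = 22:55 = 2:5
RPM_B = RPM_A × (teeth_A / teeth_B)
= 1178 × (22/55)
= 471.2 RPM

471.2 RPM


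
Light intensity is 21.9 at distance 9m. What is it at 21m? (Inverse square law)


I₁d₁² = I₂d₂²
I₂ = I₁ × (d₁/d₂)²
= 21.9 × (9/21)²
= 21.9 × 81/441
= 1773.9/441
≈ 4.0224

4.0224


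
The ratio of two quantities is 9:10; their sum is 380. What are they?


Let A = 9k, B = 10k.
9k + 10k = 380
19k = 380 → k = 380/19 = 20
A = 9×20 = 180, B = 10×20 = 200
= A = 180, B = 200

A = 180, B = 200


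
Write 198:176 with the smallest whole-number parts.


GCD(198, 176) = 22
198/22 : 176/22
= 9:8

9:8


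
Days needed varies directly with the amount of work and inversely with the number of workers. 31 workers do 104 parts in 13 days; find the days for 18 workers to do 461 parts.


Days ∝ work / workers, so d₂ = d₁ × (m₁/m₂) × (w₂/w₁)
Workers factor (inverse): 31/18 ≈ 1.7222
Work factor (direct): 461/104 ≈ 4.4327
d₂ = 13 × 31/18 × 461/104 = (13 × 31 × 461) / (18 × 104) = 185783/1872
≈ 99.24 days

99.24 days


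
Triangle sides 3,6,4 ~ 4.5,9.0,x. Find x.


Scale factor = 4.5/3 = 1.5
Missing side = 4 × 1.5
= 6.0

6.0


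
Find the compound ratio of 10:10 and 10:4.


Compound ratio = (10×10) : (10×4)
= 100:40
GCD = 20
= 5:2

5:2


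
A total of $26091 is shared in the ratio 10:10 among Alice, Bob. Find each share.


Total parts = 10 + 10 = 20
Alice: 26091 × 10/20 = 13045.50
Bob: 26091 × 10/20 = 13045.50
= Alice: $13045.50, Bob: $13045.50

Alice: $13045.50, Bob: $13045.50


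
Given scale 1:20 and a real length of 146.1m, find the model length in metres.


Model size = real / scale
= 146.1 / 20
= 7.3050 m

7.3050 m


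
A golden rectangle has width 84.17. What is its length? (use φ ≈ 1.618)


φ = (1 + √5) / 2 ≈ 1.618
Length = width × φ = 84.17 × 1.618 = 136.18706
≈ 136.19

136.19


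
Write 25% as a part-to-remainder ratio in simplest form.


25% means 25 parts out of 100; remainder = 75
Part : remainder = 25:75
GCD = 25
= 1:3

1:3


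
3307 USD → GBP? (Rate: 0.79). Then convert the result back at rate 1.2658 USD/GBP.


Amount × rate = 3307 × 0.79 = 2612.53 GBP
Round-trip: 2612.53 × 1.2658 = 3306.94 USD
= 2612.53 GBP, then 3306.94 USD

2612.53 GBP, then 3306.94 USD


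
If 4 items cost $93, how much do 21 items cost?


Direct proportion: y/x = constant
k = 93/4 = 23.2500
y₂ = k × 21 = 93 × 21 / 4 = 1953/4
= 488.25

488.25


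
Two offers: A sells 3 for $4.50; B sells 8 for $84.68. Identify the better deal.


Deal A: $4.50/3 = $1.5000/unit
Deal B: $84.68/8 = $10.5850/unit
A is cheaper per unit
= Deal A

Deal A


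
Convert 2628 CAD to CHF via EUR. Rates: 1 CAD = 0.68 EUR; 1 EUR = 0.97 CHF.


Step 1: 2628 CAD × 0.68 = 1787.04 EUR
Step 2: 1787.04 EUR × 0.97 = 1733.43 CHF
Implied rate CAD→CHF = 0.68 × 0.97 = 0.6596
= 1733.43 CHF

1733.43 CHF


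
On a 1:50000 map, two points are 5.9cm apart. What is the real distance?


Real distance = map distance × scale
= 5.9cm × 50000
= 295000 cm = 2950.0 m
= 2.950 km

2.950 km


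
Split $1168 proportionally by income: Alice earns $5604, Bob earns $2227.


Total income = 5604 + 2227 = $7831
Alice: $1168 × 5604/7831 = $835.84
Bob: $1168 × 2227/7831 = $332.16
= Alice: $835.84, Bob: $332.16

Alice: $835.84, Bob: $332.16


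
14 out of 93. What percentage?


Percentage = (part / whole) × 100
= (14 / 93) × 100
≈ 15.05%

15.05%


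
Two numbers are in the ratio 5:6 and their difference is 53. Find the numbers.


Let A = 5k, B = 6k.
6k - 5k = 53
1k = 53 → k = 53/1 = 53
A = 5×53 = 265, B = 6×53 = 318
= A = 265, B = 318

A = 265, B = 318


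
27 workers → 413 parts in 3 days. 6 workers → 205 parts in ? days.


Days ∝ work / workers, so d₂ = d₁ × (m₁/m₂) × (w₂/w₁)
Workers factor (inverse): 27/6 = 4.5000
Work factor (direct): 205/413 ≈ 0.4964
d₂ = 3 × 27/6 × 205/413 = (3 × 27 × 205) / (6 × 413) = 16605/2478
≈ 6.70 days

6.70 days


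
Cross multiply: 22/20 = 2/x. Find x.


Cross multiply: 22 × x = 20 × 2
22x = 40
x = 40 / 22
= 1.82

1.82


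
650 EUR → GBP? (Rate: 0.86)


Amount × rate = 650 × 0.86
= 559.00 GBP

559.00 GBP


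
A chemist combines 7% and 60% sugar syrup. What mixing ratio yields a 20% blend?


Let x parts of 7% mix with y parts of 60%.
7x + 60y = 20(x + y)
7x + 60y = 20x + 20y
x(7 - 20) = y(20 - 60)
x/y = (60 - 20)/(20 - 7) = 40/13
Simplify: 40:13
= 40:13

40:13


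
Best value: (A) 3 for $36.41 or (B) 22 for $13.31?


Deal A: $36.41/3 = $12.1367/unit
Deal B: $13.31/22 = $0.6050/unit
B is cheaper per unit
= Deal B

Deal B


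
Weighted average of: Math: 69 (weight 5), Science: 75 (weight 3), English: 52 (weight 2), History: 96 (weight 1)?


Numerator = 69×5 + 75×3 + 52×2 + 96×1
= 345 + 225 + 104 + 96
= 770
Total weight = 11
Weighted avg = 770/11
= 70.00

70.00


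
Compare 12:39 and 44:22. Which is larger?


12/39 = 0.3077
44/22 = 2.0000
0.3077 < 2.0000, so 12:39 is less
= 44:22

44:22


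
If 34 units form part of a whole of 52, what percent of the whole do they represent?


Percentage = (part / whole) × 100
= (34 / 52) × 100
≈ 65.38%

65.38%


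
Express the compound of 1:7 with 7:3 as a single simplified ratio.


Compound ratio = (1×7) : (7×3)
= 7:21
GCD = 7
= 1:3

1:3


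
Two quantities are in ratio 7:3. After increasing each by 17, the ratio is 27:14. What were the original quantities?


Let A = 7k, B = 3k.
(7k + 17) / (3k + 17) = 27/14
Cross-multiply: 14(7k + 17) = 27(3k + 17)
98k + 238 = 81k + 459
98k - 81k = 459 - 238
17k = 221
k = 221/17 = 13
A = 7×13 = 91, B = 3×13 = 39
= A = 91, B = 39

A = 91, B = 39


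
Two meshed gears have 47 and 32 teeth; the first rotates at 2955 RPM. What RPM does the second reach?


Gear ratio = 47:32 = 47:32
RPM_B = RPM_A × (teeth_A / teeth_B)
= 2955 × (47/32)
= 4340.2 RPM

4340.2 RPM


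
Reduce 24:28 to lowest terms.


GCD(24, 28) = 4
24/4 : 28/4
= 6:7

6:7


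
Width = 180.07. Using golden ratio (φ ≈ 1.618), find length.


φ = (1 + √5) / 2 ≈ 1.618
Length = width × φ = 180.07 × 1.618 = 291.35326
≈ 291.35

291.35


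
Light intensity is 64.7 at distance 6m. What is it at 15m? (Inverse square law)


I₁d₁² = I₂d₂²
I₂ = I₁ × (d₁/d₂)²
= 64.7 × (6/15)²
= 64.7 × 36/225
= 2329.2/225
= 10.3520

10.3520


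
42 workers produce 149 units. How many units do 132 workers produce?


Direct proportion: y/x = constant
k = 149/42 ≈ 3.5476
y₂ = k × 132 = 149 × 132 / 42 = 19668/42
≈ 468.29

468.29


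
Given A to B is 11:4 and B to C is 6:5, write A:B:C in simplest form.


Match B: multiply A:B by 6 → 66:24
Multiply B:C by 4 → 24:20
Combined: 66:24:20
GCD = 2
= 33:12:10

33:12:10


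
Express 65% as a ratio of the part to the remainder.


65% means 65 parts out of 100; remainder = 35
Part : remainder = 65:35
GCD = 5
= 13:7

13:7


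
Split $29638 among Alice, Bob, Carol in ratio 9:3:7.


Total parts = 9 + 3 + 7 = 19
Alice: 29638 × 9/19 = 14039.05
Bob: 29638 × 3/19 = 4679.68
Carol: 29638 × 7/19 = 10919.26
= Alice: $14039.05, Bob: $4679.68, Carol: $10919.26

Alice: $14039.05, Bob: $4679.68, Carol: $10919.26


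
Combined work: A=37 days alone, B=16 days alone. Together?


Rate of A = 1/37 per day
Rate of B = 1/16 per day
Combined rate = 1/37 + 1/16 = 53/592 ≈ 0.0895 per day
Days = 1 / combined rate = 592/53
≈ 11.17 days

11.17 days


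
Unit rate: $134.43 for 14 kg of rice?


Unit rate = total / quantity
= 134.43 / 14
= $9.60 per unit

$9.60 per unit


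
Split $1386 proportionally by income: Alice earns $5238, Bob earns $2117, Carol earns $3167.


Total income = 5238 + 2117 + 3167 = $10522
Alice: $1386 × 5238/10522 = $689.97
Bob: $1386 × 2117/10522 = $278.86
Carol: $1386 × 3167/10522 = $417.17
= Alice: $689.97, Bob: $278.86, Carol: $417.17

Alice: $689.97, Bob: $278.86, Carol: $417.17


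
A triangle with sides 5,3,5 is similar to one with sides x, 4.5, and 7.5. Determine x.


Scale factor = 4.5/3 = 1.5
Missing side = 5 × 1.5
= 7.5

7.5


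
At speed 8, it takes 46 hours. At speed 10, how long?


Inverse proportion: x × y = constant
k = 8 × 46 = 368
y₂ = k / 10 = 368 / 10
= 36.80

36.80


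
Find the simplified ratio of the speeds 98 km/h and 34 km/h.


Ratio = 98:34
GCD = 2
Simplified = 49:17
Time ratio (same distance) = 17:49
Speed ratio = 49:17

49:17


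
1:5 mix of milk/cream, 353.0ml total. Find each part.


Total parts = 1 + 5 = 6
milk: 353.0 × 1/6 = 58.8ml
cream: 353.0 × 5/6 = 294.2ml
= 58.8ml and 294.2ml

58.8ml and 294.2ml


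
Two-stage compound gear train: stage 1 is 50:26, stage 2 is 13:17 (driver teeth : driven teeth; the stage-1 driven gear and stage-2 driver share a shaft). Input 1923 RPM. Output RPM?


Stage 1: RPM_B = RPM_A × t_A/t_B = 1923 × 50/26 = 96150/26 ≈ 3698.08
B and C share a shaft → RPM_C = RPM_B
Stage 2: RPM_D = RPM_C × t_C/t_D = RPM_A × (t_A×t_C)/(t_B×t_D)
Overall ratio = (50×13)/(26×17) = 650/442
RPM_D = 1923 × 650/442 = 1249950/442
≈ 2827.94 RPM

2827.94 RPM


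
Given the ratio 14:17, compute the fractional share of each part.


Total parts = 14 + 17 = 31
First part: 14/31 = 14/31
Second part: 17/31 = 17/31
= 14/31 and 17/31

14/31 and 17/31
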